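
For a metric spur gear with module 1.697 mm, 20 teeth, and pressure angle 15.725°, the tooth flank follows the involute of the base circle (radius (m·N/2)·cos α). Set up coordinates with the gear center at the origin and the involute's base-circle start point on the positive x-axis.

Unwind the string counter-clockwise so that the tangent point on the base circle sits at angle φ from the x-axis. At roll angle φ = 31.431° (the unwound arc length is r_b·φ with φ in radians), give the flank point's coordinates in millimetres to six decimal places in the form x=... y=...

pitch radius r_p = m·N/2 = 1.697·20/2 = 16.970000
base radius r_b = r_p·cos α = 16.970000·cos 15.725° = 16.334874
roll angle φ = 31.431° = 0.54857444 rad
x = r_b·(cos φ + φ·sin φ) = 16.334874·(0.85326878 + 0.54857444·0.52147137) = 18.610887
y = r_b·(sin φ − φ·cos φ) = 16.334874·(0.52147137 − 0.54857444·0.85326878) = 0.872118

x=18.610887 y=0.872118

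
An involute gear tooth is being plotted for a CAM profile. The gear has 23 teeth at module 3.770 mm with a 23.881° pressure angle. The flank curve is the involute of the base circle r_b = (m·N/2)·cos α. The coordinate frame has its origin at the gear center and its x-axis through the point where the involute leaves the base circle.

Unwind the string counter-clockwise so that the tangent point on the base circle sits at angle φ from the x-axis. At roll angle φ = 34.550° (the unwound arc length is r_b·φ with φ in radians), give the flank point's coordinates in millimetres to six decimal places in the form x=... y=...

x=46.208808 y=2.793508

pitch radius r_p = m·N/2 = 3.770·23/2 = 43.355000
base radius r_b = r_p·cos α = 43.355000·cos 23.881° = 39.643303
roll angle φ = 34.550° = 0.60301126 rad
x = r_b·(cos φ + φ·sin φ) = 39.643303·(0.82363159 + 0.60301126·0.56712521) = 46.208808
y = r_b·(sin φ − φ·cos φ) = 39.643303·(0.56712521 − 0.60301126·0.82363159) = 2.793508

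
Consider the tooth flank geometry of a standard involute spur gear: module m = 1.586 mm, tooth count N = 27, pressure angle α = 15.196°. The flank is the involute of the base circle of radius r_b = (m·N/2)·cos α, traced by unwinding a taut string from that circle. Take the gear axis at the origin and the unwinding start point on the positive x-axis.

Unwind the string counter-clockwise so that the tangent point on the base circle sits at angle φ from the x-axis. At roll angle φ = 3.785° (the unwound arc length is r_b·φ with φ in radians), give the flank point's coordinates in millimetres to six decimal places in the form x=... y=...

pitch radius r_p = m·N/2 = 1.586·27/2 = 21.411000
base radius r_b = r_p·cos α = 21.411000·cos 15.196° = 20.662360
roll angle φ = 3.785° = 0.06606071 rad
x = r_b·(cos φ + φ·sin φ) = 20.662360·(0.99781878 + 0.06606071·0.06601267) = 20.707396
y = r_b·(sin φ − φ·cos φ) = 20.662360·(0.06601267 − 0.06606071·0.99781878) = 0.001985

x=20.707396 y=0.001985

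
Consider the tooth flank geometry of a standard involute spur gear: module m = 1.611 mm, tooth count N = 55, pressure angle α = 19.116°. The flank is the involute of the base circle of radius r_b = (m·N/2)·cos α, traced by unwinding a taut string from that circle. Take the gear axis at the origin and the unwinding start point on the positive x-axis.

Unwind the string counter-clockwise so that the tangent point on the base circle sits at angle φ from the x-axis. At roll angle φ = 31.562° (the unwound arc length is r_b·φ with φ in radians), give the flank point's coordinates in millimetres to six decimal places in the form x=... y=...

pitch radius r_p = m·N/2 = 1.611·55/2 = 44.302500
base radius r_b = r_p·cos α = 44.302500·cos 19.116° = 41.859549
roll angle φ = 31.562° = 0.55086082 rad
x = r_b·(cos φ + φ·sin φ) = 41.859549·(0.85207427 + 0.55086082·0.52342090) = 47.736895
y = r_b·(sin φ − φ·cos φ) = 41.859549·(0.52342090 − 0.55086082·0.85207427) = 2.262365

x=47.736895 y=2.262365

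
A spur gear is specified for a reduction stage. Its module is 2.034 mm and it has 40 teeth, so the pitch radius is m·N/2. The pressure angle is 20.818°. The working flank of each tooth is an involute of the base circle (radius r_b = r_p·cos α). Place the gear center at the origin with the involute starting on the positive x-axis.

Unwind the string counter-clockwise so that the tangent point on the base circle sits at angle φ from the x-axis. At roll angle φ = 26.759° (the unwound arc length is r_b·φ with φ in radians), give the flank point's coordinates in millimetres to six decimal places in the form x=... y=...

x=41.947670 y=1.263216

pitch radius r_p = m·N/2 = 2.034·40/2 = 40.680000
base radius r_b = r_p·cos α = 40.680000·cos 20.818° = 38.024168
roll angle φ = 26.759° = 0.46703265 rad
x = r_b·(cos φ + φ·sin φ) = 38.024168·(0.89290823 + 0.46703265·0.45023870) = 41.947670
y = r_b·(sin φ − φ·cos φ) = 38.024168·(0.45023870 − 0.46703265·0.89290823) = 1.263216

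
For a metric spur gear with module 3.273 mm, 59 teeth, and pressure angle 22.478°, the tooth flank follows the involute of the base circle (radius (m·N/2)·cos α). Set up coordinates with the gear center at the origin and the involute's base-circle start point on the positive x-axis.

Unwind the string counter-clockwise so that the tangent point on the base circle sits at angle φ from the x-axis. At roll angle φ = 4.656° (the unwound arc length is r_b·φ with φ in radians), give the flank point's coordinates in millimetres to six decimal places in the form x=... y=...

pitch radius r_p = m·N/2 = 3.273·59/2 = 96.553500
base radius r_b = r_p·cos α = 96.553500·cos 22.478° = 89.217983
roll angle φ = 4.656° = 0.08126253 rad
x = r_b·(cos φ + φ·sin φ) = 89.217983·(0.99670002 + 0.08126253·0.08117312) = 89.512077
y = r_b·(sin φ − φ·cos φ) = 89.217983·(0.08117312 − 0.08126253·0.99670002) = 0.015948

x=89.512077 y=0.015948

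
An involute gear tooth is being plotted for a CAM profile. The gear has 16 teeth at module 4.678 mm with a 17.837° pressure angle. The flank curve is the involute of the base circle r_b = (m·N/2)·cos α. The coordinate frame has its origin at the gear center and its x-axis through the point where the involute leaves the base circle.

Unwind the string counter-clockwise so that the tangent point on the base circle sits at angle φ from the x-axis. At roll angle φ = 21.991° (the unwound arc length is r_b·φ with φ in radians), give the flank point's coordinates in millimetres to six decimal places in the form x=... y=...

pitch radius r_p = m·N/2 = 4.678·16/2 = 37.424000
base radius r_b = r_p·cos α = 37.424000·cos 17.837° = 35.625095
roll angle φ = 21.991° = 0.38381536 rad
x = r_b·(cos φ + φ·sin φ) = 35.625095·(0.92724269 + 0.38381536·0.37446095) = 38.153285
y = r_b·(sin φ − φ·cos φ) = 35.625095·(0.37446095 − 0.38381536·0.92724269) = 0.661592

x=38.153285 y=0.661592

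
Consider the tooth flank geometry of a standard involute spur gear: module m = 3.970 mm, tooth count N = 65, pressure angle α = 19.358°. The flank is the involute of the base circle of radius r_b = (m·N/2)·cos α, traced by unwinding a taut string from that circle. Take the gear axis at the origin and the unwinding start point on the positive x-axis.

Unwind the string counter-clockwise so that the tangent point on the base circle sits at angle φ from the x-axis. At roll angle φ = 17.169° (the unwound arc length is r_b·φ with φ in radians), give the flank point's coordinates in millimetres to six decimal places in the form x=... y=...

pitch radius r_p = m·N/2 = 3.970·65/2 = 129.025000
base radius r_b = r_p·cos α = 129.025000·cos 19.358° = 121.730687
roll angle φ = 17.169° = 0.29965558 rad
x = r_b·(cos φ + φ·sin φ) = 121.730687·(0.95543822 + 0.29965558·0.29519115) = 127.073920
y = r_b·(sin φ − φ·cos φ) = 121.730687·(0.29519115 − 0.29965558·0.95543822) = 1.082035

x=127.073920 y=1.082035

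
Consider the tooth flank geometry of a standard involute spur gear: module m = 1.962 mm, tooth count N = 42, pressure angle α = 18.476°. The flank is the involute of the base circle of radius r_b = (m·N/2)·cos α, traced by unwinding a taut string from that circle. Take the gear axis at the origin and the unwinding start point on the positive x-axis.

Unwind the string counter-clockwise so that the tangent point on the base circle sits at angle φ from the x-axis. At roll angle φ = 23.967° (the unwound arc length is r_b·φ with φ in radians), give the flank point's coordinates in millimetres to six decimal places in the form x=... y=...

x=42.349105 y=0.936848

pitch radius r_p = m·N/2 = 1.962·42/2 = 41.202000
base radius r_b = r_p·cos α = 41.202000·cos 18.476° = 39.078304
roll angle φ = 23.967° = 0.41830306 rad
x = r_b·(cos φ + φ·sin φ) = 39.078304·(0.91377957 + 0.41830306·0.40621041) = 42.349105
y = r_b·(sin φ − φ·cos φ) = 39.078304·(0.40621041 − 0.41830306·0.91377957) = 0.936848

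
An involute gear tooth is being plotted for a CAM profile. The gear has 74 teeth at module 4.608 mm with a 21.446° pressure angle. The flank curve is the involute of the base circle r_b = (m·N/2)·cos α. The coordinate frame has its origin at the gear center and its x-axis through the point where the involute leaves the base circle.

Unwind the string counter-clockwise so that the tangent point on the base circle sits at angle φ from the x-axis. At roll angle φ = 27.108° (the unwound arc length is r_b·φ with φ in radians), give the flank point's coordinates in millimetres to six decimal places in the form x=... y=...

pitch radius r_p = m·N/2 = 4.608·74/2 = 170.496000
base radius r_b = r_p·cos α = 170.496000·cos 21.446° = 158.691296
roll angle φ = 27.108° = 0.47312385 rad
x = r_b·(cos φ + φ·sin φ) = 158.691296·(0.89014919 + 0.47312385·0.45566920) = 175.470862
y = r_b·(sin φ − φ·cos φ) = 158.691296·(0.45566920 − 0.47312385·0.89014919) = 5.477767

x=175.470862 y=5.477767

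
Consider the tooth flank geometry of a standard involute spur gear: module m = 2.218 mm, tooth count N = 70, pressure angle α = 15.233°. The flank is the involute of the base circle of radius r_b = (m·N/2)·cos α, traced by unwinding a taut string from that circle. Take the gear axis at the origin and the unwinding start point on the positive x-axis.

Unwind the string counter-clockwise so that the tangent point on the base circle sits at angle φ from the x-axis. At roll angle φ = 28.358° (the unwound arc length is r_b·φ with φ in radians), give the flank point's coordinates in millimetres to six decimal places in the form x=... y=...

x=83.522533 y=2.953641

pitch radius r_p = m·N/2 = 2.218·70/2 = 77.630000
base radius r_b = r_p·cos α = 77.630000·cos 15.233° = 74.902495
roll angle φ = 28.358° = 0.49494047 rad
x = r_b·(cos φ + φ·sin φ) = 74.902495·(0.87999699 + 0.49494047·0.47497927) = 83.522533
y = r_b·(sin φ − φ·cos φ) = 74.902495·(0.47497927 − 0.49494047·0.87999699) = 2.953641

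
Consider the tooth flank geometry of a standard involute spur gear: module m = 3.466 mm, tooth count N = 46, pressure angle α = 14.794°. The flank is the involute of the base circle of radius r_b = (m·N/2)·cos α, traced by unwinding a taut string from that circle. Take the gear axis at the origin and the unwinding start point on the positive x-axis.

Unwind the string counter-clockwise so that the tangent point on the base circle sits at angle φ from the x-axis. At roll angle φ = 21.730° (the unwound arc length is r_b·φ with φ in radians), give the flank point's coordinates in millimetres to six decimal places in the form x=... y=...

x=82.420805 y=1.381484

pitch radius r_p = m·N/2 = 3.466·46/2 = 79.718000
base radius r_b = r_p·cos α = 79.718000·cos 14.794° = 77.075359
roll angle φ = 21.730° = 0.37926005 rad
x = r_b·(cos φ + φ·sin φ) = 77.075359·(0.92893885 + 0.37926005·0.37023320) = 82.420805
y = r_b·(sin φ − φ·cos φ) = 77.075359·(0.37023320 − 0.37926005·0.92893885) = 1.381484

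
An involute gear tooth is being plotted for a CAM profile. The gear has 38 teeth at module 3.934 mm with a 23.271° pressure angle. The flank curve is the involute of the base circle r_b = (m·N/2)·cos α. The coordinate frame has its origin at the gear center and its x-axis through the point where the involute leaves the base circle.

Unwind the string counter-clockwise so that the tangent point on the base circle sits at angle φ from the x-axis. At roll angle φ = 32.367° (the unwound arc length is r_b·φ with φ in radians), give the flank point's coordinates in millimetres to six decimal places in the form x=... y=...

pitch radius r_p = m·N/2 = 3.934·38/2 = 74.746000
base radius r_b = r_p·cos α = 74.746000·cos 23.271° = 68.665149
roll angle φ = 32.367° = 0.56491072 rad
x = r_b·(cos φ + φ·sin φ) = 68.665149·(0.84463640 + 0.56491072·0.53534041) = 78.762766
y = r_b·(sin φ − φ·cos φ) = 68.665149·(0.53534041 − 0.56491072·0.84463640) = 3.996054

x=78.762766 y=3.996054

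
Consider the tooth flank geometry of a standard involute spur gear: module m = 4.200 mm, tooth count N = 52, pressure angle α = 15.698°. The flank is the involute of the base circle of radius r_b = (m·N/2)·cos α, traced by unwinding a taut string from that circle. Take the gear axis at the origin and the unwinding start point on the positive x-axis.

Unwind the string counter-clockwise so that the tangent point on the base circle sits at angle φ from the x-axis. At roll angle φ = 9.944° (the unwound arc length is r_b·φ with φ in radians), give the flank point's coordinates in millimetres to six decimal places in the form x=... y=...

pitch radius r_p = m·N/2 = 4.200·52/2 = 109.200000
base radius r_b = r_p·cos α = 109.200000·cos 15.698° = 105.126970
roll angle φ = 9.944° = 0.17355554 rad
x = r_b·(cos φ + φ·sin φ) = 105.126970·(0.98497700 + 0.17355554·0.17268556) = 106.698360
y = r_b·(sin φ − φ·cos φ) = 105.126970·(0.17268556 − 0.17355554·0.98497700) = 0.182642

x=106.698360 y=0.182642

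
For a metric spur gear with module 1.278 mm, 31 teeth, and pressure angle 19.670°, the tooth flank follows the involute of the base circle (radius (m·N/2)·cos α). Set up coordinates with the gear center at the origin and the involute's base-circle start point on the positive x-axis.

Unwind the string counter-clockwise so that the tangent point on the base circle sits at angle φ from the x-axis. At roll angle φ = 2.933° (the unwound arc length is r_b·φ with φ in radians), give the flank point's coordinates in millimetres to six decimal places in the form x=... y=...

x=18.677508 y=0.000834

pitch radius r_p = m·N/2 = 1.278·31/2 = 19.809000
base radius r_b = r_p·cos α = 19.809000·cos 19.670° = 18.653084
roll angle φ = 2.933° = 0.05119051 rad
x = r_b·(cos φ + φ·sin φ) = 18.653084·(0.99869005 + 0.05119051·0.05116815) = 18.677508
y = r_b·(sin φ − φ·cos φ) = 18.653084·(0.05116815 − 0.05119051·0.99869005) = 0.000834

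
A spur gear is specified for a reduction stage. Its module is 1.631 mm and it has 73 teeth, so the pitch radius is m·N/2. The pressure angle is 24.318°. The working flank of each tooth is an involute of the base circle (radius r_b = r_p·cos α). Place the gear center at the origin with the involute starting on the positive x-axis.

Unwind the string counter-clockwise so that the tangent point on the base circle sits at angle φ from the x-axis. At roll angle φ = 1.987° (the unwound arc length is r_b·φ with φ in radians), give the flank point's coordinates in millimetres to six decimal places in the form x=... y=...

x=54.282118 y=0.000754

pitch radius r_p = m·N/2 = 1.631·73/2 = 59.531500
base radius r_b = r_p·cos α = 59.531500·cos 24.318° = 54.249505
roll angle φ = 1.987° = 0.03467969 rad
x = r_b·(cos φ + φ·sin φ) = 54.249505·(0.99939872 + 0.03467969·0.03467274) = 54.282118
y = r_b·(sin φ − φ·cos φ) = 54.249505·(0.03467274 − 0.03467969·0.99939872) = 0.000754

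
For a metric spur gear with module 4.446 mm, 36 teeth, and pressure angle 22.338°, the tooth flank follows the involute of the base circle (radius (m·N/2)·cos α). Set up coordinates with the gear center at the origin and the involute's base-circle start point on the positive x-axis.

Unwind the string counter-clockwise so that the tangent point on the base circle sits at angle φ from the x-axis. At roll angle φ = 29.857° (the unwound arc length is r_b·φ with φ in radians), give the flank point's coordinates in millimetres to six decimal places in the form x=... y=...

x=83.400807 y=3.397613

pitch radius r_p = m·N/2 = 4.446·36/2 = 80.028000
base radius r_b = r_p·cos α = 80.028000·cos 22.338° = 74.022527
roll angle φ = 29.857° = 0.52110295 rad
x = r_b·(cos φ + φ·sin φ) = 74.022527·(0.86727062 + 0.52110295·0.49783700) = 83.400807
y = r_b·(sin φ − φ·cos φ) = 74.022527·(0.49783700 − 0.52110295·0.86727062) = 3.397613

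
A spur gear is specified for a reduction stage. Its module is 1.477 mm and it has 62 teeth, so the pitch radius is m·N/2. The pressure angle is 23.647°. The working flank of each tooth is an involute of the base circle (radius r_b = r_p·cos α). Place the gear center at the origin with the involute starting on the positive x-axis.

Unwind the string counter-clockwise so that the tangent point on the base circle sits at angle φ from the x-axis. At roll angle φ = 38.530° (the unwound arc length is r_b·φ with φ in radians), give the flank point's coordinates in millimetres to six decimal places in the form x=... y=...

pitch radius r_p = m·N/2 = 1.477·62/2 = 45.787000
base radius r_b = r_p·cos α = 45.787000·cos 23.647° = 41.942449
roll angle φ = 38.530° = 0.67247536 rad
x = r_b·(cos φ + φ·sin φ) = 41.942449·(0.78228210 + 0.67247536·0.62292432) = 50.380572
y = r_b·(sin φ − φ·cos φ) = 41.942449·(0.62292432 − 0.67247536·0.78228210) = 4.062499

x=50.380572 y=4.062499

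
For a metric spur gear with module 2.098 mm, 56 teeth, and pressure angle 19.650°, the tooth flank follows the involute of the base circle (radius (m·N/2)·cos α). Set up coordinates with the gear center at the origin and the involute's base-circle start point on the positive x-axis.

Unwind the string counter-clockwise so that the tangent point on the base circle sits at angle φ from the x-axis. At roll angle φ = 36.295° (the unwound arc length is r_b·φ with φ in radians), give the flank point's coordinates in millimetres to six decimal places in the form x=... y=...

x=65.334055 y=4.502239

pitch radius r_p = m·N/2 = 2.098·56/2 = 58.744000
base radius r_b = r_p·cos α = 58.744000·cos 19.650° = 55.323005
roll angle φ = 36.295° = 0.63346725 rad
x = r_b·(cos φ + φ·sin φ) = 55.323005·(0.80597994 + 0.63346725·0.59194285) = 65.334055
y = r_b·(sin φ − φ·cos φ) = 55.323005·(0.59194285 − 0.63346725·0.80597994) = 4.502239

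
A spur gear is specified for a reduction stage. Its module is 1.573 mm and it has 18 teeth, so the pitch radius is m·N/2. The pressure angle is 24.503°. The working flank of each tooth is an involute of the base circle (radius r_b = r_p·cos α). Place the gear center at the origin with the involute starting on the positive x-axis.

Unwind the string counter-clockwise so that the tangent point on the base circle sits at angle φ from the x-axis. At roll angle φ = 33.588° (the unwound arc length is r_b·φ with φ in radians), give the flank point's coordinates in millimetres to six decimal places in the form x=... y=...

x=14.908931 y=0.835696

pitch radius r_p = m·N/2 = 1.573·18/2 = 14.157000
base radius r_b = r_p·cos α = 14.157000·cos 24.503° = 12.882014
roll angle φ = 33.588° = 0.58622119 rad
x = r_b·(cos φ + φ·sin φ) = 12.882014·(0.83303712 + 0.58622119·0.55321709) = 14.908931
y = r_b·(sin φ − φ·cos φ) = 12.882014·(0.55321709 − 0.58622119·0.83303712) = 0.835696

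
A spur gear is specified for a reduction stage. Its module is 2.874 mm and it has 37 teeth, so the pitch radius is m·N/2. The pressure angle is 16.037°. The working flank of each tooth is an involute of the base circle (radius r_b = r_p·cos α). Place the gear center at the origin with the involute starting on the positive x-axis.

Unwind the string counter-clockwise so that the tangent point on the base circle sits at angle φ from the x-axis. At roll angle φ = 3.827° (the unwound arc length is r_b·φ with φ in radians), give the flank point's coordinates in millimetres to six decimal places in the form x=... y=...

x=51.213710 y=0.005074

pitch radius r_p = m·N/2 = 2.874·37/2 = 53.169000
base radius r_b = r_p·cos α = 53.169000·cos 16.037° = 51.099848
roll angle φ = 3.827° = 0.06679375 rad
x = r_b·(cos φ + φ·sin φ) = 51.099848·(0.99777013 + 0.06679375·0.06674410) = 51.213710
y = r_b·(sin φ − φ·cos φ) = 51.099848·(0.06674410 − 0.06679375·0.99777013) = 0.005074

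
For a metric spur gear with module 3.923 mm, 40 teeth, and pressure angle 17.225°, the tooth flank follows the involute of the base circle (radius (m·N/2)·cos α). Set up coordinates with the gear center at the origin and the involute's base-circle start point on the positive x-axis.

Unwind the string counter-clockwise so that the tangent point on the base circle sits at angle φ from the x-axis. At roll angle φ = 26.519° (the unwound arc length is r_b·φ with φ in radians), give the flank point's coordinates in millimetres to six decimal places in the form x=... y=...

x=82.543297 y=2.424206

pitch radius r_p = m·N/2 = 3.923·40/2 = 78.460000
base radius r_b = r_p·cos α = 78.460000·cos 17.225° = 74.941010
roll angle φ = 26.519° = 0.46284386 rad
x = r_b·(cos φ + φ·sin φ) = 74.941010·(0.89478635 + 0.46284386·0.44649456) = 82.543297
y = r_b·(sin φ − φ·cos φ) = 74.941010·(0.44649456 − 0.46284386·0.89478635) = 2.424206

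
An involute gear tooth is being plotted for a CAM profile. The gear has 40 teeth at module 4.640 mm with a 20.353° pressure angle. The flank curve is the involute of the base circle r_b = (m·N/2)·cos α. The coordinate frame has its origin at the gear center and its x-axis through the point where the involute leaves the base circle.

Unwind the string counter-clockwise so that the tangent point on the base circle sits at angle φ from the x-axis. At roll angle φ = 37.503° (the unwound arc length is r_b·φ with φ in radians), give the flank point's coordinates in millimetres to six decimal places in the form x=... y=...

x=103.695291 y=7.789998

pitch radius r_p = m·N/2 = 4.640·40/2 = 92.800000
base radius r_b = r_p·cos α = 92.800000·cos 20.353° = 87.006274
roll angle φ = 37.503° = 0.65455083 rad
x = r_b·(cos φ + φ·sin φ) = 87.006274·(0.79332146 + 0.65455083·0.60880297) = 103.695291
y = r_b·(sin φ − φ·cos φ) = 87.006274·(0.60880297 − 0.65455083·0.79332146) = 7.789998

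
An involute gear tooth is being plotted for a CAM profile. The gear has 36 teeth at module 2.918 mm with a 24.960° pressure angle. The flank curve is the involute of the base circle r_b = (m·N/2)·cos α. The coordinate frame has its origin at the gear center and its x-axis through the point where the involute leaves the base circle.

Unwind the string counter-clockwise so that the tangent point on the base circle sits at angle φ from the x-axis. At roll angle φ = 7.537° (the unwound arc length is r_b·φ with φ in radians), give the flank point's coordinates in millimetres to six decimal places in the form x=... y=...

pitch radius r_p = m·N/2 = 2.918·36/2 = 52.524000
base radius r_b = r_p·cos α = 52.524000·cos 24.960° = 47.618395
roll angle φ = 7.537° = 0.13154547 rad
x = r_b·(cos φ + φ·sin φ) = 47.618395·(0.99136036 + 0.13154547·0.13116641) = 48.028614
y = r_b·(sin φ − φ·cos φ) = 47.618395·(0.13116641 − 0.13154547·0.99136036) = 0.036069

x=48.028614 y=0.036069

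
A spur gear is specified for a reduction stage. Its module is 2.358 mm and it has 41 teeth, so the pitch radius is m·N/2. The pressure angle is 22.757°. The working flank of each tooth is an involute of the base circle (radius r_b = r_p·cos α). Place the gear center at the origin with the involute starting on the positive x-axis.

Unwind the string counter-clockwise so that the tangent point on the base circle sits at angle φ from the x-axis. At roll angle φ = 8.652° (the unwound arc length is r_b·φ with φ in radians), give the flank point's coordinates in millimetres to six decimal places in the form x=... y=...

pitch radius r_p = m·N/2 = 2.358·41/2 = 48.339000
base radius r_b = r_p·cos α = 48.339000·cos 22.757° = 44.575989
roll angle φ = 8.652° = 0.15100589 rad
x = r_b·(cos φ + φ·sin φ) = 44.575989·(0.98862026 + 0.15100589·0.15043265) = 45.081323
y = r_b·(sin φ − φ·cos φ) = 44.575989·(0.15043265 − 0.15100589·0.98862026) = 0.051047

x=45.081323 y=0.051047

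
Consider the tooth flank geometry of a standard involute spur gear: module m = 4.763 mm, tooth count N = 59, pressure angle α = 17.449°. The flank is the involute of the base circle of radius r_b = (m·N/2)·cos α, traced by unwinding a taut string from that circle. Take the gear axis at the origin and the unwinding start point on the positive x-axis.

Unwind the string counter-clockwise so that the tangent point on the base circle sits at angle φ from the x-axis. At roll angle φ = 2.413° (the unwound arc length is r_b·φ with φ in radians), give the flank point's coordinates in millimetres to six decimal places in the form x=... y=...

pitch radius r_p = m·N/2 = 4.763·59/2 = 140.508500
base radius r_b = r_p·cos α = 140.508500·cos 17.449° = 134.042894
roll angle φ = 2.413° = 0.04211479 rad
x = r_b·(cos φ + φ·sin φ) = 134.042894·(0.99911330 + 0.04211479·0.04210235) = 134.161714
y = r_b·(sin φ − φ·cos φ) = 134.042894·(0.04210235 − 0.04211479·0.99911330) = 0.003337

x=134.161714 y=0.003337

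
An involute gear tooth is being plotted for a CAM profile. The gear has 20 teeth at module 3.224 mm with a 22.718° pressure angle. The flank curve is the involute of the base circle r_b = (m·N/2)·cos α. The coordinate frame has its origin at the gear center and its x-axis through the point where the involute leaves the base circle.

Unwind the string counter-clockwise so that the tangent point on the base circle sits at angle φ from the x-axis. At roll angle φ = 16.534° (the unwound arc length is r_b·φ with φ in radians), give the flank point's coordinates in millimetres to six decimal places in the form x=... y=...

pitch radius r_p = m·N/2 = 3.224·20/2 = 32.240000
base radius r_b = r_p·cos α = 32.240000·cos 22.718° = 29.738718
roll angle φ = 16.534° = 0.28857274 rad
x = r_b·(cos φ + φ·sin φ) = 29.738718·(0.95865103 + 0.28857274·0.28458427) = 30.951293
y = r_b·(sin φ − φ·cos φ) = 29.738718·(0.28458427 − 0.28857274·0.95865103) = 0.236236

x=30.951293 y=0.236236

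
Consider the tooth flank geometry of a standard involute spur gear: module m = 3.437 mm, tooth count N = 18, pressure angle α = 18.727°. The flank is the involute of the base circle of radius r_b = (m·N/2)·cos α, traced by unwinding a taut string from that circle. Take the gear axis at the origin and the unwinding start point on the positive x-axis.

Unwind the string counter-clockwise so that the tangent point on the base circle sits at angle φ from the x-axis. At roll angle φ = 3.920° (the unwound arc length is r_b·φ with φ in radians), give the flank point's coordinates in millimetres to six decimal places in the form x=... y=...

x=29.363863 y=0.003126

pitch radius r_p = m·N/2 = 3.437·18/2 = 30.933000
base radius r_b = r_p·cos α = 30.933000·cos 18.727° = 29.295379
roll angle φ = 3.920° = 0.06841691 rad
x = r_b·(cos φ + φ·sin φ) = 29.295379·(0.99766048 + 0.06841691·0.06836354) = 29.363863
y = r_b·(sin φ − φ·cos φ) = 29.295379·(0.06836354 − 0.06841691·0.99766048) = 0.003126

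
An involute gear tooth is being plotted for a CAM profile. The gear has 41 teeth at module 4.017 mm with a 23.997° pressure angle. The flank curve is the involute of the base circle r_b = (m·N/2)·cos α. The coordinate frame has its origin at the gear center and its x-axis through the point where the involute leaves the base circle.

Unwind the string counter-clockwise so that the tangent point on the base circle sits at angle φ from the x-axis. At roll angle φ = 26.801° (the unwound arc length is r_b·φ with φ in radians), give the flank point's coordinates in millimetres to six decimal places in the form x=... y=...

x=83.016514 y=2.510888

pitch radius r_p = m·N/2 = 4.017·41/2 = 82.348500
base radius r_b = r_p·cos α = 82.348500·cos 23.997° = 75.230852
roll angle φ = 26.801° = 0.46776569 rad
x = r_b·(cos φ + φ·sin φ) = 75.230852·(0.89257795 + 0.46776569·0.45089312) = 83.016514
y = r_b·(sin φ − φ·cos φ) = 75.230852·(0.45089312 − 0.46776569·0.89257795) = 2.510888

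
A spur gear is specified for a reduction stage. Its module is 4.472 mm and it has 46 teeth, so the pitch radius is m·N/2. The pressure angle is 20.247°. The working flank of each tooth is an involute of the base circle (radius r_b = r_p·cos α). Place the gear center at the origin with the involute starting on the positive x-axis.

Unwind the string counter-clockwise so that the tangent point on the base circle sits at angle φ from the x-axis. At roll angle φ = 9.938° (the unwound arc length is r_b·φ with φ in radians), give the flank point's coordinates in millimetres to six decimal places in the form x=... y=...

pitch radius r_p = m·N/2 = 4.472·46/2 = 102.856000
base radius r_b = r_p·cos α = 102.856000·cos 20.247° = 96.500472
roll angle φ = 9.938° = 0.17345082 rad
x = r_b·(cos φ + φ·sin φ) = 96.500472·(0.98499508 + 0.17345082·0.17258241) = 97.941190
y = r_b·(sin φ − φ·cos φ) = 96.500472·(0.17258241 − 0.17345082·0.98499508) = 0.167352

x=97.941190 y=0.167352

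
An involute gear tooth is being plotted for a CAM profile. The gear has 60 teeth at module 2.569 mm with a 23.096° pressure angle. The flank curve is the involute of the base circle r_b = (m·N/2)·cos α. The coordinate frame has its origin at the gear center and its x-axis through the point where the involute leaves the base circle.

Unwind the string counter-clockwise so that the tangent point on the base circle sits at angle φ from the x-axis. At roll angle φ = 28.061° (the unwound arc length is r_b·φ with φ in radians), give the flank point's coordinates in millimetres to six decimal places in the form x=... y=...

pitch radius r_p = m·N/2 = 2.569·60/2 = 77.070000
base radius r_b = r_p·cos α = 77.070000·cos 23.096° = 70.892754
roll angle φ = 28.061° = 0.48975684 rad
x = r_b·(cos φ + φ·sin φ) = 70.892754·(0.88244727 + 0.48975684·0.47041133) = 78.891897
y = r_b·(sin φ − φ·cos φ) = 70.892754·(0.47041133 − 0.48975684·0.88244727) = 2.709999

x=78.891897 y=2.709999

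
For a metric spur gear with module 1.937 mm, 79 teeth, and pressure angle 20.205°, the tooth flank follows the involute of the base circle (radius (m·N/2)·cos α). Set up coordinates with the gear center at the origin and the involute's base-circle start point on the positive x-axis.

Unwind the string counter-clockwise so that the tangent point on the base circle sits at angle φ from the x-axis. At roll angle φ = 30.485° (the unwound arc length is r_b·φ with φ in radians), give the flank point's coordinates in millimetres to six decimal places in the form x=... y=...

pitch radius r_p = m·N/2 = 1.937·79/2 = 76.511500
base radius r_b = r_p·cos α = 76.511500·cos 20.205° = 71.803203
roll angle φ = 30.485° = 0.53206362 rad
x = r_b·(cos φ + φ·sin φ) = 71.803203·(0.86176200 + 0.53206362·0.50731277) = 81.258585
y = r_b·(sin φ − φ·cos φ) = 71.803203·(0.50731277 − 0.53206362·0.86176200) = 3.504036

x=81.258585 y=3.504036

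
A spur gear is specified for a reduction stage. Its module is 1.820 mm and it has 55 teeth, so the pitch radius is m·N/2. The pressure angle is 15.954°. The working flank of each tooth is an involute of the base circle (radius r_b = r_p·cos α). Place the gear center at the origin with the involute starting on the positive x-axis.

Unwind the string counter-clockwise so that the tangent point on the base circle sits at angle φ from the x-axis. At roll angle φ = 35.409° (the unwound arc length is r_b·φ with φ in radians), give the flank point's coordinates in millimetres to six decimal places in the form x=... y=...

pitch radius r_p = m·N/2 = 1.820·55/2 = 50.050000
base radius r_b = r_p·cos α = 50.050000·cos 15.954° = 48.122208
roll angle φ = 35.409° = 0.61800363 rad
x = r_b·(cos φ + φ·sin φ) = 48.122208·(0.81503679 + 0.61800363·0.57940921) = 56.452826
y = r_b·(sin φ − φ·cos φ) = 48.122208·(0.57940921 − 0.61800363·0.81503679) = 3.643501

x=56.452826 y=3.643501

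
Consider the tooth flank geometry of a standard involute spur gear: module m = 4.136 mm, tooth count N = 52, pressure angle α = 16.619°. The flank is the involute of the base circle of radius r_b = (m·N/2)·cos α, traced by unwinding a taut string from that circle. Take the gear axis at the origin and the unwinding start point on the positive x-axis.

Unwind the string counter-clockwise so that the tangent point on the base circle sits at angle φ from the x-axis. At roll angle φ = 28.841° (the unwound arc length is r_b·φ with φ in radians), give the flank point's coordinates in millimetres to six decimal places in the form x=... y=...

pitch radius r_p = m·N/2 = 4.136·52/2 = 107.536000
base radius r_b = r_p·cos α = 107.536000·cos 16.619° = 103.043983
roll angle φ = 28.841° = 0.50337041 rad
x = r_b·(cos φ + φ·sin φ) = 103.043983·(0.87596172 + 0.50337041·0.48238062) = 115.283326
y = r_b·(sin φ − φ·cos φ) = 103.043983·(0.48238062 − 0.50337041·0.87596172) = 4.270907

x=115.283326 y=4.270907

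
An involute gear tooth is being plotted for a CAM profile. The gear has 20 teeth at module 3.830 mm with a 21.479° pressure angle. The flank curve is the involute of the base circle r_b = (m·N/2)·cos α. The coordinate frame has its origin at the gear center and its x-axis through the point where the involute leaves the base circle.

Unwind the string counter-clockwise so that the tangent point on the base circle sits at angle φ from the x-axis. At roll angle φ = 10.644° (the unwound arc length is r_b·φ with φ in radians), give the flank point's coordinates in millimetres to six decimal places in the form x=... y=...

x=36.249837 y=0.075904

pitch radius r_p = m·N/2 = 3.830·20/2 = 38.300000
base radius r_b = r_p·cos α = 38.300000·cos 21.479° = 35.640135
roll angle φ = 10.644° = 0.18577285 rad
x = r_b·(cos φ + φ·sin φ) = 35.640135·(0.98279379 + 0.18577285·0.18470614) = 36.249837
y = r_b·(sin φ − φ·cos φ) = 35.640135·(0.18470614 − 0.18577285·0.98279379) = 0.075904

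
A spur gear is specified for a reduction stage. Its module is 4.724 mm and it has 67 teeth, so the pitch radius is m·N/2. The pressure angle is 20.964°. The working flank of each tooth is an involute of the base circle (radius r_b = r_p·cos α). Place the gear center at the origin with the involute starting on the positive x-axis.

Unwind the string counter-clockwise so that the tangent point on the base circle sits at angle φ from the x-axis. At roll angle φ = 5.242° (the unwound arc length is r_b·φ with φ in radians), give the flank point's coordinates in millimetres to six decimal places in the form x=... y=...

pitch radius r_p = m·N/2 = 4.724·67/2 = 158.254000
base radius r_b = r_p·cos α = 158.254000·cos 20.964° = 147.778442
roll angle φ = 5.242° = 0.09149016 rad
x = r_b·(cos φ + φ·sin φ) = 147.778442·(0.99581769 + 0.09149016·0.09136258) = 148.395634
y = r_b·(sin φ − φ·cos φ) = 147.778442·(0.09136258 − 0.09149016·0.99581769) = 0.037692

x=148.395634 y=0.037692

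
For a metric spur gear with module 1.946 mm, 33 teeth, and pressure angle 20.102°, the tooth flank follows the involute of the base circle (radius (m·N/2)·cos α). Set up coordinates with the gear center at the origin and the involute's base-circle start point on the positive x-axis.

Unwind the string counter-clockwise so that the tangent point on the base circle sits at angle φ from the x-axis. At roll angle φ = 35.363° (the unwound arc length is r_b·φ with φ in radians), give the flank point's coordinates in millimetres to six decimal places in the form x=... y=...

pitch radius r_p = m·N/2 = 1.946·33/2 = 32.109000
base radius r_b = r_p·cos α = 32.109000·cos 20.102° = 30.152992
roll angle φ = 35.363° = 0.61720078 rad
x = r_b·(cos φ + φ·sin φ) = 30.152992·(0.81550171 + 0.61720078·0.57875467) = 35.360702
y = r_b·(sin φ − φ·cos φ) = 30.152992·(0.57875467 − 0.61720078·0.81550171) = 2.274331

x=35.360702 y=2.274331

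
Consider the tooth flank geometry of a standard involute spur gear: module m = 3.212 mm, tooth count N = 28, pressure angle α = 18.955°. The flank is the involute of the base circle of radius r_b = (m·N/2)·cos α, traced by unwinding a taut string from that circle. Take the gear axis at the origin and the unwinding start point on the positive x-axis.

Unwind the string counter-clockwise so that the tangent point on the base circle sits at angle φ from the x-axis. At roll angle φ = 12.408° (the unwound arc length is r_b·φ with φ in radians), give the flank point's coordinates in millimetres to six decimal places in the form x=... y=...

x=43.515187 y=0.143308

pitch radius r_p = m·N/2 = 3.212·28/2 = 44.968000
base radius r_b = r_p·cos α = 44.968000·cos 18.955° = 42.529565
roll angle φ = 12.408° = 0.21656045 rad
x = r_b·(cos φ + φ·sin φ) = 42.529565·(0.97664229 + 0.21656045·0.21487169) = 43.515187
y = r_b·(sin φ − φ·cos φ) = 42.529565·(0.21487169 − 0.21656045·0.97664229) = 0.143308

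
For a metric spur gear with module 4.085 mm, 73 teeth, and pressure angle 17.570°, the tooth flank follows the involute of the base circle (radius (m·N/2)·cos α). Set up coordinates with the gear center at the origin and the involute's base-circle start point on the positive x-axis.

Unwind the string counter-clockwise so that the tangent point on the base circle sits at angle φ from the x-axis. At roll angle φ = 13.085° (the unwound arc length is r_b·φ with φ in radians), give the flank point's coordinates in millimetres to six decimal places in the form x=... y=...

pitch radius r_p = m·N/2 = 4.085·73/2 = 149.102500
base radius r_b = r_p·cos α = 149.102500·cos 17.570° = 142.146698
roll angle φ = 13.085° = 0.22837633 rad
x = r_b·(cos φ + φ·sin φ) = 142.146698·(0.97403527 + 0.22837633·0.22639631) = 145.805388
y = r_b·(sin φ − φ·cos φ) = 142.146698·(0.22639631 − 0.22837633·0.97403527) = 0.561438

x=145.805388 y=0.561438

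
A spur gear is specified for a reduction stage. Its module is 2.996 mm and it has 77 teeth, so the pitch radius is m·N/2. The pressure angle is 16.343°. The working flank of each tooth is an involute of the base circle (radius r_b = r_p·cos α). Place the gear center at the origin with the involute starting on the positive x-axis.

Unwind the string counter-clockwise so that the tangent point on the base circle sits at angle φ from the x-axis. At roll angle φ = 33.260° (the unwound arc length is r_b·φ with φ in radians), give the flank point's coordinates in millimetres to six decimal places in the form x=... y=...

pitch radius r_p = m·N/2 = 2.996·77/2 = 115.346000
base radius r_b = r_p·cos α = 115.346000·cos 16.343° = 110.685374
roll angle φ = 33.260° = 0.58049651 rad
x = r_b·(cos φ + φ·sin φ) = 110.685374·(0.83619045 + 0.58049651·0.54843918) = 127.792626
y = r_b·(sin φ − φ·cos φ) = 110.685374·(0.54843918 − 0.58049651·0.83619045) = 6.976891

x=127.792626 y=6.976891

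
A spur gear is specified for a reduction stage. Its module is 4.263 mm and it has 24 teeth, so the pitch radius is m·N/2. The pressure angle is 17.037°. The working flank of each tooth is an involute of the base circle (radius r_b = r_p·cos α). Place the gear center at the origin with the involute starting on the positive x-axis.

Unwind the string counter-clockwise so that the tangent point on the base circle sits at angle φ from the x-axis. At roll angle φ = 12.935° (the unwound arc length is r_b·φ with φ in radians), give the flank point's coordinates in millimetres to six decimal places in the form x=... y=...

x=50.141641 y=0.186639

pitch radius r_p = m·N/2 = 4.263·24/2 = 51.156000
base radius r_b = r_p·cos α = 51.156000·cos 17.037° = 48.911057
roll angle φ = 12.935° = 0.22575834 rad
x = r_b·(cos φ + φ·sin φ) = 48.911057·(0.97462464 + 0.22575834·0.22384552) = 50.141641
y = r_b·(sin φ − φ·cos φ) = 48.911057·(0.22384552 − 0.22575834·0.97462464) = 0.186639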